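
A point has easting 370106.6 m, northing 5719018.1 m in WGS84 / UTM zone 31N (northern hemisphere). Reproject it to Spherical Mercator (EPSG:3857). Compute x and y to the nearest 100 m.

x 125100 m, y 6729400 m

Unproject from UTM 31N (λ₀ = 3°) → φ = 51.60719974°, λ = 1.12420058°.
Web Mercator (R = 6378137 m): x = 125145.436 m, y = 6729411.377 m.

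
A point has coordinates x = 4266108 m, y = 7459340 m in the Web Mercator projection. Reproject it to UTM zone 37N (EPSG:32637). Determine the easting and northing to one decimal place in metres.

Web Mercator inverse (R = 6378137 m) → φ = 55.49909969°, λ = 38.32310020°.
UTM 37N forward: E = 457239.210 m, N = 6150541.192 m.

E 457239.2 m, N 6150541.2 m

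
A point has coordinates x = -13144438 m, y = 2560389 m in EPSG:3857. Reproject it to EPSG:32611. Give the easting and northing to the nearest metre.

Web Mercator inverse (R = 6378137 m) → φ = 22.40640111°, λ = -118.07849557°.
UTM 11N forward: E = 388992.073 m, N = 2478209.253 m.

E 388992 m, N 2478209 m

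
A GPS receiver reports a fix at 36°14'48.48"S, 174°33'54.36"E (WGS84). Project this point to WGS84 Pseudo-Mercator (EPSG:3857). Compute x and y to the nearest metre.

x 19432498 m, y -4334634 m

Web Mercator is spherical with R = a = 6378137 m.
x = R·λ = 6378137 × 3.046735754 = 19432498.042 m.
y = R·ln tan(π/4 + φ/2) = 6378137 × -0.679608172 = -4334634.027 m.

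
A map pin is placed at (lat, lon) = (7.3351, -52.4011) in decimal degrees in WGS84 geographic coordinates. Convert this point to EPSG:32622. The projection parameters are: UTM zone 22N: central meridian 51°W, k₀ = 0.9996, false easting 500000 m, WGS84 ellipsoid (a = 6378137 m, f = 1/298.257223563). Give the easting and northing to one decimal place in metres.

Zone 22 central meridian λ₀ = 6×22 − 183 = -51°; Δλ = -1.4011°.
Transverse Mercator on WGS84 with k₀ = 0.9996 gives E = 345345.081 m, N = 811034.734 m.

E 345345.1 m, N 811034.7 m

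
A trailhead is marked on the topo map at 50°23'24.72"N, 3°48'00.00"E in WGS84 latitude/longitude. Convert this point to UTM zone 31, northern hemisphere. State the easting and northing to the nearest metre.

Zone 31 central meridian λ₀ = 6×31 − 183 = 3°; Δλ = +0.8000°.
Transverse Mercator on WGS84 with k₀ = 0.9996 gives E = 556867.941 m, N = 5582322.258 m.

E 556868 m, N 5582322 m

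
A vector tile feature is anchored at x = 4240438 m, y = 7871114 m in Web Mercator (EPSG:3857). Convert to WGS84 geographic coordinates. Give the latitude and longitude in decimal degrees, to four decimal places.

lat 57.5391°, lon 38.0925°

R = 6378137 m. λ = x/R = 38.09250267°.
φ = 2·arctan(exp(y/R)) − 90° = 2·arctan(3.43521) − 90° = 57.53910135°.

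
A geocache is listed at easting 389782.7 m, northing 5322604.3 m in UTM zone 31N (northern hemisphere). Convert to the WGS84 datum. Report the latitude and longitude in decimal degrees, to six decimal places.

Zone 31N: λ₀ = 3°, k₀ = 0.9996, false easting 500000 m.
Meridian distance M = (N − FN)/k₀ = 5324734.2 m.
Inverse transverse Mercator on WGS84 gives φ = 48.04719992°, λ = 1.52110052°.

lat 48.047200°, lon 1.521101°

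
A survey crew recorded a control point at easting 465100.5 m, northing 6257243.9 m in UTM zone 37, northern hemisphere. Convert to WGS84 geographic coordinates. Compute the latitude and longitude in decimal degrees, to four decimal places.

Zone 37N: λ₀ = 39°, k₀ = 0.9996, false easting 500000 m.
Meridian distance M = (N − FN)/k₀ = 6259747.8 m.
Inverse transverse Mercator on WGS84 gives φ = 56.45839979°, λ = 38.43369974°.

lat 56.4584°, lon 38.4337°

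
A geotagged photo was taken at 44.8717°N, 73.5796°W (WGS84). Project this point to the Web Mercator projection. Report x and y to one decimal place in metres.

x -8190843.6 m, y 5601345.8 m

Web Mercator is spherical with R = a = 6378137 m.
x = R·λ = 6378137 × -1.284206282 = -8190843.605 m.
y = R·ln tan(π/4 + φ/2) = 6378137 × 0.878210336 = 5601345.841 m.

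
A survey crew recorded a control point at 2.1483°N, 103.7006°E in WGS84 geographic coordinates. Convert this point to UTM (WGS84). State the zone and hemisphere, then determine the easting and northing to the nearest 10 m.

Zone 48N: E 355500 m, N 237510 m

Longitude 103.7006° lies in the 6° band [102°, 108°), giving zone 48; latitude is north of the equator, so 48N.
Zone 48 central meridian λ₀ = 6×48 − 183 = 105°; Δλ = -1.2994°.
Transverse Mercator on WGS84 with k₀ = 0.9996 gives E = 355497.823 m, N = 237514.247 m.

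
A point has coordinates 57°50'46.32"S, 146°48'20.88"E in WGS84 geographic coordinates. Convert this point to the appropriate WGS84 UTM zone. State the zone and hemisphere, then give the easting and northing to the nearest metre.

Longitude 146.8058° lies in the 6° band [144°, 150°), giving zone 55; latitude is south of the equator, so 55S.
Zone 55 central meridian λ₀ = 6×55 − 183 = 147°; Δλ = -0.1942°.
Transverse Mercator on WGS84 with k₀ = 0.9996 gives E = 488471.825 m, N = 3588396.122 m.

Zone 55S: E 488472 m, N 3588396 m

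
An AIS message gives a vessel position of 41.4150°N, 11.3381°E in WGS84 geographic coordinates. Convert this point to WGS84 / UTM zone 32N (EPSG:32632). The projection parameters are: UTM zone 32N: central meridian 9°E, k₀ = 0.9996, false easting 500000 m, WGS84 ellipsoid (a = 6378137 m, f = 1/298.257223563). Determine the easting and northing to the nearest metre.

Zone 32 central meridian λ₀ = 6×32 − 183 = 9°; Δλ = +2.3381°.
Transverse Mercator on WGS84 with k₀ = 0.9996 gives E = 695406.125 m, N = 4587465.895 m.

E 695406 m, N 4587466 m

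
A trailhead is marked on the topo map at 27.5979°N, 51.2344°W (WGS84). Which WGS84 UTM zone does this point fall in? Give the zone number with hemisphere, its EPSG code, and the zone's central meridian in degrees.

Zone 22N (EPSG:32622), central meridian -51°

UTM zone = ⌊(λ + 180)/6⌋ + 1; -51.2344° ∈ [-54°, -48°) → zone 22.
Hemisphere: N (φ ≥ 0).
Central meridian λ₀ = 6×22 − 183 = -51°.
EPSG code: 32622.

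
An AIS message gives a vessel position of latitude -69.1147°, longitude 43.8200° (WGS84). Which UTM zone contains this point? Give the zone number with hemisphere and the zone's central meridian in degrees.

Zone 38S, central meridian 45°

UTM zone = ⌊(λ + 180)/6⌋ + 1; 43.8200° ∈ [42°, 48°) → zone 38.
Hemisphere: S (φ < 0).
Central meridian λ₀ = 6×38 − 183 = 45°.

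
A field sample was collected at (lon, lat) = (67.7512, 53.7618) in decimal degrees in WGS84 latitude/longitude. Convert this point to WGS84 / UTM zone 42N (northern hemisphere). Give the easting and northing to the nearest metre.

E 417677 m, N 5957744 m

Zone 42 central meridian λ₀ = 6×42 − 183 = 69°; Δλ = -1.2488°.
Transverse Mercator on WGS84 with k₀ = 0.9996 gives E = 417677.088 m, N = 5957743.597 m.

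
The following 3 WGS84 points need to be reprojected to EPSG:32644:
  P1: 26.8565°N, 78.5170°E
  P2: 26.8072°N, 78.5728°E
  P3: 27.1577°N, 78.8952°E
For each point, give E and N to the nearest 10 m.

P1: E 253290 m, N 2972960 m; P2: E 258730 m, N 2967390 m; P3: E 291440 m, N 3005650 m

UTM zone 44N: λ₀ = 81°, k₀ = 0.9996.
P1 (26.8565°, 78.5170°) → (253290.731, 2972957.438) m.
P2 (26.8072°, 78.5728°) → (258732.454, 2967386.787) m.
P3 (27.1577°, 78.8952°) → (291436.407, 3005651.242) m.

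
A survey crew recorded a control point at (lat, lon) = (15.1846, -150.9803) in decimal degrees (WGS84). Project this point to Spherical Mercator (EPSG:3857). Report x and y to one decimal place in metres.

Web Mercator is spherical with R = a = 6378137 m.
x = R·λ = 6378137 × -2.635103341 = -16807050.116 m.
y = R·ln tan(π/4 + φ/2) = 6378137 × 0.268179227 = 1710483.853 m.

x -16807050.1 m, y 1710483.9 m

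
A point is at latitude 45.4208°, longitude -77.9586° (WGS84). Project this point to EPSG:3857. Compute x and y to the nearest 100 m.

x -8678300 m, y 5688000 m

Web Mercator is spherical with R = a = 6378137 m.
x = R·λ = 6378137 × -1.360634250 = -8678311.655 m.
y = R·ln tan(π/4 + φ/2) = 6378137 × 0.891798483 = 5688012.901 m.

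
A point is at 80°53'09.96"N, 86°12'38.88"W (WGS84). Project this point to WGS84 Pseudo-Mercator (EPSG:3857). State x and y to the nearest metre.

x -9596942 m, y 16133254 m

Web Mercator is spherical with R = a = 6378137 m.
x = R·λ = 6378137 × -1.504662311 = -9596942.357 m.
y = R·ln tan(π/4 + φ/2) = 6378137 × 2.529461766 = 16133253.683 m.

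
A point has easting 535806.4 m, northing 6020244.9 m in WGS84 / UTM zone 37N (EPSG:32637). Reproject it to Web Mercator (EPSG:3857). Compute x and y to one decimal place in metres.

x 4402752.7 m, y 7232674.7 m

Unproject from UTM 37N (λ₀ = 39°) → φ = 54.32880016°, λ = 39.55060009°.
Web Mercator (R = 6378137 m): x = 4402752.663 m, y = 7232674.682 m.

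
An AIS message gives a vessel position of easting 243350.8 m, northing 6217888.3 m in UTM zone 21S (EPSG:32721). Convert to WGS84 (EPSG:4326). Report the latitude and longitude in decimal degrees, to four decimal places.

lat -34.1484°, lon -59.7836°

Zone 21S: λ₀ = -57°, k₀ = 0.9996, false easting 500000 m, false northing 10000000 m.
Meridian distance M = (N − FN)/k₀ = -3783625.2 m.
Inverse transverse Mercator on WGS84 gives φ = -34.14839977°, λ = -59.78360025°.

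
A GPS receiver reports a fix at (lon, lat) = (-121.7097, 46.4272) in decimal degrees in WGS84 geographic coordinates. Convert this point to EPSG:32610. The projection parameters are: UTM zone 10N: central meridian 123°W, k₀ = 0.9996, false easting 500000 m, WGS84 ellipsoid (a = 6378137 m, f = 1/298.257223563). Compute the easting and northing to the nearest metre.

E 599139 m, N 5142323 m

Zone 10 central meridian λ₀ = 6×10 − 183 = -123°; Δλ = +1.2903°.
Transverse Mercator on WGS84 with k₀ = 0.9996 gives E = 599138.811 m, N = 5142322.951 m.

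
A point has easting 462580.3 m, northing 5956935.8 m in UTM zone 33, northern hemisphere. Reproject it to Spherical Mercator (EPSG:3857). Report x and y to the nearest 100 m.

x 1606600 m, y 7124800 m

Unproject from UTM 33N (λ₀ = 15°) → φ = 53.75969999°, λ = 14.43239971°.
Web Mercator (R = 6378137 m): x = 1606607.387 m, y = 7124777.068 m.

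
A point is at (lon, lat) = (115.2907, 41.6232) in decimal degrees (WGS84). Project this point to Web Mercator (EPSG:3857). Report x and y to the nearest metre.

x 12834102 m, y 5104703 m

Web Mercator is spherical with R = a = 6378137 m.
x = R·λ = 6378137 × 2.012202312 = 12834102.017 m.
y = R·ln tan(π/4 + φ/2) = 6378137 × 0.800343844 = 5104702.682 m.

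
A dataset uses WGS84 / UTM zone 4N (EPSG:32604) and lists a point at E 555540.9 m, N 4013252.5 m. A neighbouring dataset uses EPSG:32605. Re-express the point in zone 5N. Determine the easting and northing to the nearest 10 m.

UTM 4N → geographic: φ = 36.26259970°, λ = -158.38170002°.
UTM 5N (λ₀ = -153°) forward: E = 16358.435 m, N = 4026533.139 m.

E 16360 m, N 4026530 m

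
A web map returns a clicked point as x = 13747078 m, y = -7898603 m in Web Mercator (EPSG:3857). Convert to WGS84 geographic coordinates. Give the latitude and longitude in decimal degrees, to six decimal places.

lat -57.671398°, lon 123.492103°

R = 6378137 m. λ = x/R = 123.49210279°.
φ = 2·arctan(exp(y/R)) − 90° = 2·arctan(0.28985) − 90° = -57.67139801°.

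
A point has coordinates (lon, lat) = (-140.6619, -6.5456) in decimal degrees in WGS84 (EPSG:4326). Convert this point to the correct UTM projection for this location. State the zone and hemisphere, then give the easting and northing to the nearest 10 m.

Zone 7S: E 537380 m, N 9276470 m

Longitude -140.6619° lies in the 6° band [-144°, -138°), giving zone 7; latitude is south of the equator, so 7S.
Zone 7 central meridian λ₀ = 6×7 − 183 = -141°; Δλ = +0.3381°.
Transverse Mercator on WGS84 with k₀ = 0.9996 gives E = 537378.662 m, N = 9276470.433 m.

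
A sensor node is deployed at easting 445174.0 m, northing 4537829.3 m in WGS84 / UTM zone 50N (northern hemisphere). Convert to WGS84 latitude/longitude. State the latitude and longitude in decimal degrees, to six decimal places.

lat 40.989800°, lon 116.348200°

Zone 50N: λ₀ = 117°, k₀ = 0.9996, false easting 500000 m.
Meridian distance M = (N − FN)/k₀ = 4539645.2 m.
Inverse transverse Mercator on WGS84 gives φ = 40.98979980°, λ = 116.34819995°.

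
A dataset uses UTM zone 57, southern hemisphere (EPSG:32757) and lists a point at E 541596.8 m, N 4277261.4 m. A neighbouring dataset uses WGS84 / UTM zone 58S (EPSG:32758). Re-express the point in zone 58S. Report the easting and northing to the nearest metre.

UTM 57S → geographic: φ = -51.65410039°, λ = 159.60130007°.
UTM 58S (λ₀ = 165°) forward: E = 126654.029 m, N = 4263619.520 m.

E 126654 m, N 4263620 m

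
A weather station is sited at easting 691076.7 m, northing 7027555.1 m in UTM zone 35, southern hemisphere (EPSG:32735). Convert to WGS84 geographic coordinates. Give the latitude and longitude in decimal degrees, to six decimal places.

Zone 35S: λ₀ = 27°, k₀ = 0.9996, false easting 500000 m, false northing 10000000 m.
Meridian distance M = (N − FN)/k₀ = -2973634.4 m.
Inverse transverse Mercator on WGS84 gives φ = -26.86059981°, λ = 28.92330012°.

lat -26.860600°, lon 28.923300°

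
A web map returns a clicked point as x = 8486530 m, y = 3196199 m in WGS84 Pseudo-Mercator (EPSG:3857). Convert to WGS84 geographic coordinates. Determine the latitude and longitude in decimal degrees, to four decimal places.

lat 27.5806°, lon 76.2358°

R = 6378137 m. λ = x/R = 76.23579608°.
φ = 2·arctan(exp(y/R)) − 90° = 2·arctan(1.65057) − 90° = 27.58059834°.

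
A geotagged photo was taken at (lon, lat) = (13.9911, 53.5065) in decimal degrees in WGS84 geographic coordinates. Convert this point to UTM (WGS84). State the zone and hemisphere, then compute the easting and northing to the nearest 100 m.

Longitude 13.9911° lies in the 6° band [12°, 18°), giving zone 33; latitude is north of the equator, so 33N.
Zone 33 central meridian λ₀ = 6×33 − 183 = 15°; Δλ = -1.0089°.
Transverse Mercator on WGS84 with k₀ = 0.9996 gives E = 433088.376 m, N = 5929090.508 m.

Zone 33N: E 433100 m, N 5929100 m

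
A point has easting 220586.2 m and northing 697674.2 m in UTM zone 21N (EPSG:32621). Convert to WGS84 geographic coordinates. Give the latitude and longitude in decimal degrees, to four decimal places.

Zone 21N: λ₀ = -57°, k₀ = 0.9996, false easting 500000 m.
Meridian distance M = (N − FN)/k₀ = 697953.4 m.
Inverse transverse Mercator on WGS84 gives φ = 6.30570033°, λ = -59.52539961°.

lat 6.3057°, lon -59.5254°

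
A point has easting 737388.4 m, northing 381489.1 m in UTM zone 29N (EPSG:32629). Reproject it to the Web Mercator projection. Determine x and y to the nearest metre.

Unproject from UTM 29N (λ₀ = -9°) → φ = 3.44899968°, λ = -6.86330038°.
Web Mercator (R = 6378137 m): x = -764019.103 m, y = 384172.973 m.

x -764019 m, y 384173 m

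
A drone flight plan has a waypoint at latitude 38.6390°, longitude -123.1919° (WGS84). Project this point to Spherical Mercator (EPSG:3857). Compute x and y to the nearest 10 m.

x -13713660 m, y 4670090 m

Web Mercator is spherical with R = a = 6378137 m.
x = R·λ = 6378137 × -2.150104267 = -13713659.578 m.
y = R·ln tan(π/4 + φ/2) = 6378137 × 0.732203236 = 4670092.550 m.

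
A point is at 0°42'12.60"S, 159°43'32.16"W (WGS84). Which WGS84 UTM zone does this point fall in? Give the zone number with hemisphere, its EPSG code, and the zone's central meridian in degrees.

UTM zone = ⌊(λ + 180)/6⌋ + 1; -159.7256° ∈ [-162°, -156°) → zone 4.
Hemisphere: S (φ < 0).
Central meridian λ₀ = 6×4 − 183 = -159°.
EPSG code: 32704.

Zone 4S (EPSG:32704), central meridian -159°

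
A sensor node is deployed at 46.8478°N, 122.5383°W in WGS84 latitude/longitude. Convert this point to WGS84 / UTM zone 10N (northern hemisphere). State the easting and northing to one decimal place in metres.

Zone 10 central meridian λ₀ = 6×10 − 183 = -123°; Δλ = +0.4617°.
Transverse Mercator on WGS84 with k₀ = 0.9996 gives E = 535200.537 m, N = 5188354.371 m.

E 535200.5 m, N 5188354.4 m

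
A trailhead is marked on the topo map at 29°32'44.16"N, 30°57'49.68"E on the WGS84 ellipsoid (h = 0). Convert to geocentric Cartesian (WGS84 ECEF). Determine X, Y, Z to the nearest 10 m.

WGS84: a = 6378137 m, e² = 0.006694380; N(φ) = a/√(1−e²sin²φ) = 6383334.604 m.
X = (N+h)·cosφ·cosλ = 4761886.037 m; Y = (N+h)·cosφ·sinλ = 2857136.536 m; Z = (N(1−e²)+h)·sinφ = 3126652.960 m.

X 4761890 m, Y 2857140 m, Z 3126650 m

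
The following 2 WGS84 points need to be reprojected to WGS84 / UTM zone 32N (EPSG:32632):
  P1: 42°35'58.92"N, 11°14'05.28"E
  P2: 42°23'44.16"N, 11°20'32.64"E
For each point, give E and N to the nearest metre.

UTM zone 32N: λ₀ = 9°, k₀ = 0.9996.
P1 (42.5997°, 11.2348°) → (683336.844, 4718784.516) m.
P2 (42.3956°, 11.3424°) → (692790.779, 4696358.669) m.

P1: E 683337 m, N 4718785 m; P2: E 692791 m, N 4696359 m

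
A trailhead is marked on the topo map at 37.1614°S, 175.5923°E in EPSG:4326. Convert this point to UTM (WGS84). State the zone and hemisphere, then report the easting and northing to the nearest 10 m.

Longitude 175.5923° lies in the 6° band [174°, 180°), giving zone 60; latitude is south of the equator, so 60S.
Zone 60 central meridian λ₀ = 6×60 − 183 = 177°; Δλ = -1.4077°.
Transverse Mercator on WGS84 with k₀ = 0.9996 gives E = 375010.195 m, N = 5886295.152 m.

Zone 60S: E 375010 m, N 5886300 m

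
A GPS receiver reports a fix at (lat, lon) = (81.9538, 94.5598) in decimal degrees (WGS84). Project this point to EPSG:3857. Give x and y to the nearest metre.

x 10526349 m, y 16930949 m

Web Mercator is spherical with R = a = 6378137 m.
x = R·λ = 6378137 × 1.650379850 = 10526348.786 m.
y = R·ln tan(π/4 + φ/2) = 6378137 × 2.654528877 = 16930948.849 m.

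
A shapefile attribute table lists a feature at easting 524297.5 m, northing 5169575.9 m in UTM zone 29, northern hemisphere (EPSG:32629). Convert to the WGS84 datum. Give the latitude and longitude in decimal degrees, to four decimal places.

lat 46.6793°, lon -8.6823°

Zone 29N: λ₀ = -9°, k₀ = 0.9996, false easting 500000 m.
Meridian distance M = (N − FN)/k₀ = 5171644.6 m.
Inverse transverse Mercator on WGS84 gives φ = 46.67930005°, λ = -8.68229947°.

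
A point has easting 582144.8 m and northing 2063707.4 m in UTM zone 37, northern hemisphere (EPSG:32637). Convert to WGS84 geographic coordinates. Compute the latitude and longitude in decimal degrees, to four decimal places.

Zone 37N: λ₀ = 39°, k₀ = 0.9996, false easting 500000 m.
Meridian distance M = (N − FN)/k₀ = 2064533.2 m.
Inverse transverse Mercator on WGS84 gives φ = 18.66289967°, λ = 39.77889966°.

lat 18.6629°, lon 39.7789°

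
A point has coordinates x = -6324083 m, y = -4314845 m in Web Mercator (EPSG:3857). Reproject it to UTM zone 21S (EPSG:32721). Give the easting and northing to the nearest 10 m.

E 517080 m, N 6004580 m

Web Mercator inverse (R = 6378137 m) → φ = -36.10330277°, λ = -56.81020417°.
UTM 21S forward: E = 517083.520 m, N = 6004576.988 m.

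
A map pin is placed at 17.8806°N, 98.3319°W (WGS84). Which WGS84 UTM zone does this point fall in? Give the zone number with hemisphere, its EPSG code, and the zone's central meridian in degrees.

Zone 14N (EPSG:32614), central meridian -99°

UTM zone = ⌊(λ + 180)/6⌋ + 1; -98.3319° ∈ [-102°, -96°) → zone 14.
Hemisphere: N (φ ≥ 0).
Central meridian λ₀ = 6×14 − 183 = -99°.
EPSG code: 32614.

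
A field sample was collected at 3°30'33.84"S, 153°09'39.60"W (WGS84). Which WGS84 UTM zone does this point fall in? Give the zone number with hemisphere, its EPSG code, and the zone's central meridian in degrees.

Zone 5S (EPSG:32705), central meridian -153°

UTM zone = ⌊(λ + 180)/6⌋ + 1; -153.1610° ∈ [-156°, -150°) → zone 5.
Hemisphere: S (φ < 0).
Central meridian λ₀ = 6×5 − 183 = -153°.
EPSG code: 32705.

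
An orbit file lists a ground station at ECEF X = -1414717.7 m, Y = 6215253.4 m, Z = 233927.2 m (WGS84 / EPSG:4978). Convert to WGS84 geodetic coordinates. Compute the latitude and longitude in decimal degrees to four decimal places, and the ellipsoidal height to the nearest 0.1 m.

λ = atan2(Y, X) = 102.82319972°; p = √(X²+Y²) = 6374229.4 m.
Bowring's method on WGS84 (a = 6378137 m, b = 6356752.314 m) gives φ = 2.11589977°, h = 412.342 m.

lat 2.1159°, lon 102.8232°, h 412.3 m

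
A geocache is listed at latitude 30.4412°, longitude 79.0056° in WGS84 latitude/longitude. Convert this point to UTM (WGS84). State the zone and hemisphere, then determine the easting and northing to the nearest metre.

Zone 44N: E 308482 m, N 3369365 m

Longitude 79.0056° lies in the 6° band [78°, 84°), giving zone 44; latitude is north of the equator, so 44N.
Zone 44 central meridian λ₀ = 6×44 − 183 = 81°; Δλ = -1.9944°.
Transverse Mercator on WGS84 with k₀ = 0.9996 gives E = 308482.347 m, N = 3369364.766 m.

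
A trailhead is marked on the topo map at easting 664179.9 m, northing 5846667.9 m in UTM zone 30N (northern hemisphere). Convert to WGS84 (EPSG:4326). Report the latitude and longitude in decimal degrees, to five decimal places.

lat 52.74490°, lon -0.56770°

Zone 30N: λ₀ = -3°, k₀ = 0.9996, false easting 500000 m.
Meridian distance M = (N − FN)/k₀ = 5849007.5 m.
Inverse transverse Mercator on WGS84 gives φ = 52.74490039°, λ = -0.56769971°.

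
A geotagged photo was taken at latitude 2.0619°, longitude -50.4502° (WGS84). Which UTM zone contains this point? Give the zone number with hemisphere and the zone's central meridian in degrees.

UTM zone = ⌊(λ + 180)/6⌋ + 1; -50.4502° ∈ [-54°, -48°) → zone 22.
Hemisphere: N (φ ≥ 0).
Central meridian λ₀ = 6×22 − 183 = -51°.

Zone 22N, central meridian -51°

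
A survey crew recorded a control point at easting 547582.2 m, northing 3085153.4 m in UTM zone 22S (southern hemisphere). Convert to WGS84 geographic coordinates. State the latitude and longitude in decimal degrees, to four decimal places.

lat -62.3620°, lon -50.0806°

Zone 22S: λ₀ = -51°, k₀ = 0.9996, false easting 500000 m, false northing 10000000 m.
Meridian distance M = (N − FN)/k₀ = -6917613.6 m.
Inverse transverse Mercator on WGS84 gives φ = -62.36200012°, λ = -50.08059955°.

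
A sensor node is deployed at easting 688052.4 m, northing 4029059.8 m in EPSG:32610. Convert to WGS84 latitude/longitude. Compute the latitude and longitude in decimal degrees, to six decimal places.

lat 36.388300°, lon -120.903300°

Zone 10N: λ₀ = -123°, k₀ = 0.9996, false easting 500000 m.
Meridian distance M = (N − FN)/k₀ = 4030672.1 m.
Inverse transverse Mercator on WGS84 gives φ = 36.38829990°, λ = -120.90330004°.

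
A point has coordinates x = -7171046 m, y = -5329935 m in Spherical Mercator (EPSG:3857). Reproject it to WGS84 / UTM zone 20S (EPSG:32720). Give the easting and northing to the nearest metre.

E 384593 m, N 5225116 m

Web Mercator inverse (R = 6378137 m) → φ = -43.11790209°, λ = -64.41860225°.
UTM 20S forward: E = 384592.603 m, N = 5225115.618 m.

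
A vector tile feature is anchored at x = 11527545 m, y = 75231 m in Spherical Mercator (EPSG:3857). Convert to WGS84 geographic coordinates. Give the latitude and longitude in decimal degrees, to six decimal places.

lat 0.675796°, lon 103.553699°

R = 6378137 m. λ = x/R = 103.55369862°.
φ = 2·arctan(exp(y/R)) − 90° = 2·arctan(1.01186) − 90° = 0.67579590°.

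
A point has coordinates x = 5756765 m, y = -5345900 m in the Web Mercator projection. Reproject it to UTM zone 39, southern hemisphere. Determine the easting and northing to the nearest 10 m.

E 557980 m, N 5214230 m

Web Mercator inverse (R = 6378137 m) → φ = -43.22249888°, λ = 51.71389987°.
UTM 39S forward: E = 557978.496 m, N = 5214229.228 m.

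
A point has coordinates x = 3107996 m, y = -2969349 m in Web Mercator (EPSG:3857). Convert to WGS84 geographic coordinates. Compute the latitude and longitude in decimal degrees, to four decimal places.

R = 6378137 m. λ = x/R = 27.91960310°.
φ = 2·arctan(exp(y/R)) − 90° = 2·arctan(0.62779) − 90° = -25.75969942°.

lat -25.7597°, lon 27.9196°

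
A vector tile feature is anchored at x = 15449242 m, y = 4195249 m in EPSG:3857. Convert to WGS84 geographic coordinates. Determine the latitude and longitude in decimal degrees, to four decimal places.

R = 6378137 m. λ = x/R = 138.78290217°.
φ = 2·arctan(exp(y/R)) − 90° = 2·arctan(1.93045) − 90° = 35.23049663°.

lat 35.2305°, lon 138.7829°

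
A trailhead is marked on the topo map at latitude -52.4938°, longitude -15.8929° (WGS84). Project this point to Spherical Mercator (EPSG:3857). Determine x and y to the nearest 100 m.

x -1769200 m, y -6889900 m

Web Mercator is spherical with R = a = 6378137 m.
x = R·λ = 6378137 × -0.277383433 = -1769189.535 m.
y = R·ln tan(π/4 + φ/2) = 6378137 × -1.080238329 = -6889908.058 m.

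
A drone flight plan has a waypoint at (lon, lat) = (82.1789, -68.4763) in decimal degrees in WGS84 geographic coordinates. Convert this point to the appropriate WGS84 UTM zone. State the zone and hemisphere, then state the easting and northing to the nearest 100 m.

Longitude 82.1789° lies in the 6° band [78°, 84°), giving zone 44; latitude is south of the equator, so 44S.
Zone 44 central meridian λ₀ = 6×44 − 183 = 81°; Δλ = +1.1789°.
Transverse Mercator on WGS84 with k₀ = 0.9996 gives E = 548266.398 m, N = 2403569.001 m.

Zone 44S: E 548300 m, N 2403600 m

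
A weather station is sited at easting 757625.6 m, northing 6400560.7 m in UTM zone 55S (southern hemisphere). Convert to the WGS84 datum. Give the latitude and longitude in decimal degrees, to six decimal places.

Zone 55S: λ₀ = 147°, k₀ = 0.9996, false easting 500000 m, false northing 10000000 m.
Meridian distance M = (N − FN)/k₀ = -3600879.7 m.
Inverse transverse Mercator on WGS84 gives φ = -32.50240026°, λ = 149.74209972°.

lat -32.502400°, lon 149.742100°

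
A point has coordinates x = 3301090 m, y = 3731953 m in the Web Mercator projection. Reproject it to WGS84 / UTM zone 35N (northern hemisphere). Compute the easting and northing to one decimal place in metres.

Web Mercator inverse (R = 6378137 m) → φ = 31.76080227°, λ = 29.65419601°.
UTM 35N forward: E = 751392.054 m, N = 3516989.256 m.

E 751392.1 m, N 3516989.3 m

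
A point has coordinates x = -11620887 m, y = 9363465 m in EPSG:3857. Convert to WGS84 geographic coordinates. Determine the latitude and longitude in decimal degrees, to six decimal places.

R = 6378137 m. λ = x/R = -104.39220407°.
φ = 2·arctan(exp(y/R)) − 90° = 2·arctan(4.34079) − 90° = 64.05390118°.

lat 64.053901°, lon -104.392204°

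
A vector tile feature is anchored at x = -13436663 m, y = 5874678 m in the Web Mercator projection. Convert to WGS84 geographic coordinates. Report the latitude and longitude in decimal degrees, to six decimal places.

R = 6378137 m. λ = x/R = -120.70359740°.
φ = 2·arctan(exp(y/R)) − 90° = 2·arctan(2.51196) − 90° = 46.58550230°.

lat 46.585502°, lon -120.703597°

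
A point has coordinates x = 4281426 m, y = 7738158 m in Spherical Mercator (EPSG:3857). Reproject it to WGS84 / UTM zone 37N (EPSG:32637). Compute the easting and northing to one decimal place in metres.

Web Mercator inverse (R = 6378137 m) → φ = 56.89240053°, λ = 38.46070414°.
UTM 37N forward: E = 467144.626 m, N = 6305538.077 m.

E 467144.6 m, N 6305538.1 m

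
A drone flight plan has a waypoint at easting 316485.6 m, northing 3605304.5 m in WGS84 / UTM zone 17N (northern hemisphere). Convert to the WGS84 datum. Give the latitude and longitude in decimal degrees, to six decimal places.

lat 32.570000°, lon -82.954900°

Zone 17N: λ₀ = -81°, k₀ = 0.9996, false easting 500000 m.
Meridian distance M = (N − FN)/k₀ = 3606747.2 m.
Inverse transverse Mercator on WGS84 gives φ = 32.57000005°, λ = -82.95490021°.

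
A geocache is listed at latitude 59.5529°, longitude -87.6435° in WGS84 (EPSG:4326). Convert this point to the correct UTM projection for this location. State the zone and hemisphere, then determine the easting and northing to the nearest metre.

Zone 16N: E 463624 m, N 6601796 m

Longitude -87.6435° lies in the 6° band [-90°, -84°), giving zone 16; latitude is north of the equator, so 16N.
Zone 16 central meridian λ₀ = 6×16 − 183 = -87°; Δλ = -0.6435°.
Transverse Mercator on WGS84 with k₀ = 0.9996 gives E = 463624.239 m, N = 6601796.489 m.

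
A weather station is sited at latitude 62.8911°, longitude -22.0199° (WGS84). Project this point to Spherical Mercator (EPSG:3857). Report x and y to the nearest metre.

Web Mercator is spherical with R = a = 6378137 m.
x = R·λ = 6378137 × -0.384319756 = -2451244.055 m.
y = R·ln tan(π/4 + φ/2) = 6378137 × 1.422609462 = 9073598.047 m.

x -2451244 m, y 9073598 m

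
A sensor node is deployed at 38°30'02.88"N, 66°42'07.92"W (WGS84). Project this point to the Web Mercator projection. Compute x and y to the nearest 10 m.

Web Mercator is spherical with R = a = 6378137 m.
x = R·λ = 6378137 × -1.164173008 = -7425254.939 m.
y = R·ln tan(π/4 + φ/2) = 6378137 × 0.729118178 = 4650415.631 m.

x -7425250 m, y 4650420 m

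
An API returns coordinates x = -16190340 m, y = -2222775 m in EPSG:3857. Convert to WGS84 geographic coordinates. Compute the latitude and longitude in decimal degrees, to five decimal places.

lat -19.57520°, lon -145.44030°

R = 6378137 m. λ = x/R = -145.44029877°.
φ = 2·arctan(exp(y/R)) − 90° = 2·arctan(0.70575) − 90° = -19.57520124°.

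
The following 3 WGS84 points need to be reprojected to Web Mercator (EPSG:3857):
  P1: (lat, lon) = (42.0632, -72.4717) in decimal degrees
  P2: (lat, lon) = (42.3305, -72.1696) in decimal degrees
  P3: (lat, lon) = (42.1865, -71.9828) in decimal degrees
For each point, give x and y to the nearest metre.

Web Mercator: x = R·λ, y = R·ln tan(π/4+φ/2), R = 6378137 m.
P1 (42.0632°, -72.4717°) → (-8067512.741, 5170451.204) m.
P2 (42.3305°, -72.1696°) → (-8033883.123, 5210616.030) m.
P3 (42.1865°, -71.9828°) → (-8013088.642, 5188957.309) m.

P1: x -8067513 m, y 5170451 m; P2: x -8033883 m, y 5210616 m; P3: x -8013089 m, y 5188957 m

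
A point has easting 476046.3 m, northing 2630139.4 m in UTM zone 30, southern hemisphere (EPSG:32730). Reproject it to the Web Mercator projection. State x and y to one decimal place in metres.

Unproject from UTM 30S (λ₀ = -3°) → φ = -66.44719984°, λ = -3.53719939°.
Web Mercator (R = 6378137 m): x = -393759.235 m, y = -10000326.525 m.

x -393759.2 m, y -10000326.5 m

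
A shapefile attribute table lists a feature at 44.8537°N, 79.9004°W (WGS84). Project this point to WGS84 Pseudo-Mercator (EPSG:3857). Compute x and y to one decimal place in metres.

Web Mercator is spherical with R = a = 6378137 m.
x = R·λ = 6378137 × -1.394525054 = -8894471.842 m.
y = R·ln tan(π/4 + φ/2) = 6378137 × 0.877767109 = 5598518.876 m.

x -8894471.8 m, y 5598518.9 m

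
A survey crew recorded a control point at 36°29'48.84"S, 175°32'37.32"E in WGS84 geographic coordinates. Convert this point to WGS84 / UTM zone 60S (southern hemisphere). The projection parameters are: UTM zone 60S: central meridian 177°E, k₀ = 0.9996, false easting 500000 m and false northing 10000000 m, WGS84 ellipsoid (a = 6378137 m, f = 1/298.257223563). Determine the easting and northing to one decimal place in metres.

E 369571.3 m, N 5959949.8 m

Zone 60 central meridian λ₀ = 6×60 − 183 = 177°; Δλ = -1.4563°.
Transverse Mercator on WGS84 with k₀ = 0.9996 gives E = 369571.324 m, N = 5959949.772 m.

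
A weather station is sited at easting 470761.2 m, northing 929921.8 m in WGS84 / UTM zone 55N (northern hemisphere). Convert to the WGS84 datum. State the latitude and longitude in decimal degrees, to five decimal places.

Zone 55N: λ₀ = 147°, k₀ = 0.9996, false easting 500000 m.
Meridian distance M = (N − FN)/k₀ = 930293.9 m.
Inverse transverse Mercator on WGS84 gives φ = 8.41260003°, λ = 146.73440021°.

lat 8.41260°, lon 146.73440°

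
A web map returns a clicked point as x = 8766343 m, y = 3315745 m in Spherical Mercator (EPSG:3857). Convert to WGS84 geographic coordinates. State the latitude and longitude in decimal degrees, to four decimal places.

R = 6378137 m. λ = x/R = 78.74939903°.
φ = 2·arctan(exp(y/R)) − 90° = 2·arctan(1.68179) − 90° = 28.52829927°.

lat 28.5283°, lon 78.7494°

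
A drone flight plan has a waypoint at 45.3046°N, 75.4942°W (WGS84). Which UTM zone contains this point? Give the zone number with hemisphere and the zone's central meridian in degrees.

UTM zone = ⌊(λ + 180)/6⌋ + 1; -75.4942° ∈ [-78°, -72°) → zone 18.
Hemisphere: N (φ ≥ 0).
Central meridian λ₀ = 6×18 − 183 = -75°.

Zone 18N, central meridian -75°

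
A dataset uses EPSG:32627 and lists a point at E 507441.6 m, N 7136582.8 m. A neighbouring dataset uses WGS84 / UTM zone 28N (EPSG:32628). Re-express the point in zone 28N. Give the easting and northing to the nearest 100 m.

UTM 27N → geographic: φ = 64.35500015°, λ = -20.84589971°.
UTM 28N (λ₀ = -15°) forward: E = 218004.287 m, N = 7149558.190 m.

E 218000 m, N 7149600 m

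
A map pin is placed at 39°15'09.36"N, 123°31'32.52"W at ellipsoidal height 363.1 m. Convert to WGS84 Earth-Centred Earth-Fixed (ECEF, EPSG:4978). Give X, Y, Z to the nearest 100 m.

WGS84: a = 6378137 m, e² = 0.006694380; N(φ) = a/√(1−e²sin²φ) = 6386701.450 m.
X = (N+h)·cosφ·cosλ = -2731681.681 m; Y = (N+h)·cosφ·sinλ = -4123101.364 m; Z = (N(1−e²)+h)·sinφ = 4014301.395 m.

X -2731700 m, Y -4123100 m, Z 4014300 m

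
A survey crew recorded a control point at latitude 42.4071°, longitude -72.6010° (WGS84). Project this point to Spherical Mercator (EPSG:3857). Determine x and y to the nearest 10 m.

Web Mercator is spherical with R = a = 6378137 m.
x = R·λ = 6378137 × -1.267126490 = -8081906.351 m.
y = R·ln tan(π/4 + φ/2) = 6378137 × 0.818759062 = 5222157.470 m.

x -8081910 m, y 5222160 m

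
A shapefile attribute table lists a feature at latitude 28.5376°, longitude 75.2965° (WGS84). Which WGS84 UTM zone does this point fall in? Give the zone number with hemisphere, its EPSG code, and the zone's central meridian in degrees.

Zone 43N (EPSG:32643), central meridian 75°

UTM zone = ⌊(λ + 180)/6⌋ + 1; 75.2965° ∈ [72°, 78°) → zone 43.
Hemisphere: N (φ ≥ 0).
Central meridian λ₀ = 6×43 − 183 = 75°.
EPSG code: 32643.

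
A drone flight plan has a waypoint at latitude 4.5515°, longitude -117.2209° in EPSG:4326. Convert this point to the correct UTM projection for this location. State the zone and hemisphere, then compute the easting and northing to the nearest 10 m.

Longitude -117.2209° lies in the 6° band [-120°, -114°), giving zone 11; latitude is north of the equator, so 11N.
Zone 11 central meridian λ₀ = 6×11 − 183 = -117°; Δλ = -0.2209°.
Transverse Mercator on WGS84 with k₀ = 0.9996 gives E = 475496.301 m, N = 503091.866 m.

Zone 11N: E 475500 m, N 503090 m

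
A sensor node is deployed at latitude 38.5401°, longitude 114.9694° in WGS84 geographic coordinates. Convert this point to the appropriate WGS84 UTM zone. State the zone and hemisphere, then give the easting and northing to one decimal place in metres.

Zone 50N: E 323025.8 m, N 4267697.4 m

Longitude 114.9694° lies in the 6° band [114°, 120°), giving zone 50; latitude is north of the equator, so 50N.
Zone 50 central meridian λ₀ = 6×50 − 183 = 117°; Δλ = -2.0306°.
Transverse Mercator on WGS84 with k₀ = 0.9996 gives E = 323025.839 m, N = 4267697.407 m.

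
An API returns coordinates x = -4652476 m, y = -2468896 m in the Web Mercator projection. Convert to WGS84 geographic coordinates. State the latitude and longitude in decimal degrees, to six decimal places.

lat -21.644497°, lon -41.793903°

R = 6378137 m. λ = x/R = -41.79390300°.
φ = 2·arctan(exp(y/R)) − 90° = 2·arctan(0.67903) − 90° = -21.64449706°.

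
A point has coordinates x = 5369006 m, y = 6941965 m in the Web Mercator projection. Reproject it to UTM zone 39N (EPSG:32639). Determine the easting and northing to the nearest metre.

Web Mercator inverse (R = 6378137 m) → φ = 52.77759768°, λ = 48.23060150°.
UTM 39N forward: E = 313210.489 m, N = 5851126.451 m.

E 313210 m, N 5851126 m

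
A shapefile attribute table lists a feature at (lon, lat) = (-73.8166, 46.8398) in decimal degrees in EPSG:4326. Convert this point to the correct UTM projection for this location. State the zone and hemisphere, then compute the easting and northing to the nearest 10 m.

Longitude -73.8166° lies in the 6° band [-78°, -72°), giving zone 18; latitude is north of the equator, so 18N.
Zone 18 central meridian λ₀ = 6×18 − 183 = -75°; Δλ = +1.1834°.
Transverse Mercator on WGS84 with k₀ = 0.9996 gives E = 590236.825 m, N = 5188041.721 m.

Zone 18N: E 590240 m, N 5188040 m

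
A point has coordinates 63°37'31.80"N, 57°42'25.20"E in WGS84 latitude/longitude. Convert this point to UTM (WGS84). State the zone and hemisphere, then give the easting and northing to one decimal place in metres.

Longitude 57.7070° lies in the 6° band [54°, 60°), giving zone 40; latitude is north of the equator, so 40N.
Zone 40 central meridian λ₀ = 6×40 − 183 = 57°; Δλ = +0.7070°.
Transverse Mercator on WGS84 with k₀ = 0.9996 gives E = 535042.443 m, N = 7055477.387 m.

Zone 40N: E 535042.4 m, N 7055477.4 m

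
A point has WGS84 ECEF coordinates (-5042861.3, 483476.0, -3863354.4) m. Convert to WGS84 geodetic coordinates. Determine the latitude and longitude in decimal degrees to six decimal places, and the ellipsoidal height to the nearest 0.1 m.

lat -37.515101°, lon 174.523600°, h 756.7 m

λ = atan2(Y, X) = 174.52359996°; p = √(X²+Y²) = 5065984.5 m.
Bowring's method on WGS84 (a = 6378137 m, b = 6356752.314 m) gives φ = -37.51510052°, h = 756.694 m.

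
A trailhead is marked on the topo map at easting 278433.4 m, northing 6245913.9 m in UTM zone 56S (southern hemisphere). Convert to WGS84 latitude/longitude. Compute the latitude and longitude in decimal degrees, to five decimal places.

lat -33.90390°, lon 150.60370°

Zone 56S: λ₀ = 153°, k₀ = 0.9996, false easting 500000 m, false northing 10000000 m.
Meridian distance M = (N − FN)/k₀ = -3755588.3 m.
Inverse transverse Mercator on WGS84 gives φ = -33.90390032°, λ = 150.60369991°.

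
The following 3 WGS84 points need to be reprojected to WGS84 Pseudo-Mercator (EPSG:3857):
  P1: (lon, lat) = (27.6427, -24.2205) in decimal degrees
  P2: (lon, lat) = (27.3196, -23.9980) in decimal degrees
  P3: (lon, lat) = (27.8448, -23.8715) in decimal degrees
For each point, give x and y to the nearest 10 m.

P1: x 3077170 m, y -2780300 m; P2: x 3041200 m, y -2753160 m; P3: x 3099670 m, y -2737760 m

Web Mercator: x = R·λ, y = R·ln tan(π/4+φ/2), R = 6378137 m.
P1 (-24.2205°, 27.6427°) → (3077171.288, -2780300.106) m.
P2 (-23.9980°, 27.3196°) → (3041203.961, -2753164.403) m.
P3 (-23.8715°, 27.8448°) → (3099668.957, -2737757.624) m.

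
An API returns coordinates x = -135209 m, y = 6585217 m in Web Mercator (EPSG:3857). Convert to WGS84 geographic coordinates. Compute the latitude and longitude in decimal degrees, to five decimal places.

R = 6378137 m. λ = x/R = -1.21460311°.
φ = 2·arctan(exp(y/R)) − 90° = 2·arctan(2.80799) − 90° = 50.79559965°.

lat 50.79560°, lon -1.21460°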